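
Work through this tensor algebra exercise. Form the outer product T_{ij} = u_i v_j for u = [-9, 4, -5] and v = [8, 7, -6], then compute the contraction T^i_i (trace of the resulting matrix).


The outer product gives T_{ij} = u_i v_j.
The trace (contraction) is Tr(T) = sum_i T_{ii} = sum_i u_i v_i.
Diagonal entries:
T_{11} = u_1 * v_1 = -9 * 8 = -72
T_{22} = u_2 * v_2 = 4 * 7 = 28
T_{33} = u_3 * v_3 = -5 * -6 = 30
Tr(T) = -72 + 28 + 30 = -14

-14


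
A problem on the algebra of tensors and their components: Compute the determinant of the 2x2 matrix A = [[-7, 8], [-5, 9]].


For a 2x2 matrix [[a, b], [c, d]], det = a*d - b*c.
a = -7, b = 8, c = -5, d = 9
a*d = -7 * 9 = -63
b*c = 8 * -5 = -40
det = -63 - -40 = -23

-23


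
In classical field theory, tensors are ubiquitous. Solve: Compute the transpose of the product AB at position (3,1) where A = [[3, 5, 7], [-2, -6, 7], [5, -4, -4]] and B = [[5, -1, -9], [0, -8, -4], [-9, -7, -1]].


(AB)^T_{ij} = (AB)_{ji} = sum_k A_{jk} B_{ki}.
For i=3, j=1 we need (AB)_{13}:
A_{11} * B_{13} = 3 * -9 = -27
A_{12} * B_{23} = 5 * -4 = -20
A_{13} * B_{33} = 7 * -1 = -7
Sum = -27 + -20 + -7 = -54

-54


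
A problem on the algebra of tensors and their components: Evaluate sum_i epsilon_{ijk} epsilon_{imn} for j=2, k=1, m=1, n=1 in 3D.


Using the identity: epsilon_{ijk} epsilon_{imn} = delta_{jm} delta_{kn} - delta_{jn} delta_{km}.
delta_{21} = 0
delta_{11} = 1
delta_{21} = 0
delta_{11} = 1
Result = 0 * 1 - 0 * 1 = 0 - 0 = 0

0


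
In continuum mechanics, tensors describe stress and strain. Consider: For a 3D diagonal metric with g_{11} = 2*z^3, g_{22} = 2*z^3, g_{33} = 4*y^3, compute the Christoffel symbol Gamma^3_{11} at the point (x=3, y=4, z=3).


For a diagonal metric, Gamma^k_{ij} = (1/2) g^{kk} (dg_{ik}/dx_j + dg_{jk}/dx_i - dg_{ij}/dx_k).
The metric is diagonal, so g_{ab} = 0 for a != b.
At the given point: g_{11} = 54, g_{22} = 54, g_{33} = 256
g^{33} = 1/256
dg_{13}/dx_1 = 0 (off-diagonal)
dg_{13}/dx_1 = 0 (off-diagonal)
dg_{11}/dx_3 = dg_{11}/dx_3 = 54
Numerator = 0 + 0 - 54 = -54
Gamma^3_{11} = -54 / (2 * 256) = -27/256

-27/256


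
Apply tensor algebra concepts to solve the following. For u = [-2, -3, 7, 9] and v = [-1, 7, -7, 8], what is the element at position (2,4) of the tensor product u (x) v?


The outer product entry T_{ij} = u_i * v_j.
We need i=2, j=4.
u_2 = -3, v_4 = 8
T_{2,4} = -3 * 8 = -24

-24


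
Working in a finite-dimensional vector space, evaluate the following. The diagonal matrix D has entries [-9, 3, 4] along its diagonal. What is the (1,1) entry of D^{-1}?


For a diagonal matrix, the inverse has entries (D^{-1})_{ii} = 1/d_{ii}.
The diagonal entries are: d_{11} = -9, d_{22} = 3, d_{33} = 4
We need (D^{-1})_{11} = 1/d_{11} = 1/-9 = -1/9

-1/9


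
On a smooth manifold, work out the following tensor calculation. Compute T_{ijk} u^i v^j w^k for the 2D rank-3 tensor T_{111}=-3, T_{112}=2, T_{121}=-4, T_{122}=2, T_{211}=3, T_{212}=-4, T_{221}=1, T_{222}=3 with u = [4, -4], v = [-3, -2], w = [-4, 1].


S = sum over i,j,k of T_{ijk} u_i v_j w_k. Expanding all 8 terms:
T_{111}*u_1*v_1*w_1 = -3*4*-3*-4 = -144  (running total: -144)
T_{112}*u_1*v_1*w_2 = 2*4*-3*1 = -24  (running total: -168)
T_{121}*u_1*v_2*w_1 = -4*4*-2*-4 = -128  (running total: -296)
T_{122}*u_1*v_2*w_2 = 2*4*-2*1 = -16  (running total: -312)
T_{211}*u_2*v_1*w_1 = 3*-4*-3*-4 = -144  (running total: -456)
T_{212}*u_2*v_1*w_2 = -4*-4*-3*1 = -48  (running total: -504)
T_{221}*u_2*v_2*w_1 = 1*-4*-2*-4 = -32  (running total: -536)
T_{222}*u_2*v_2*w_2 = 3*-4*-2*1 = 24  (running total: -512)
S = -512

-512


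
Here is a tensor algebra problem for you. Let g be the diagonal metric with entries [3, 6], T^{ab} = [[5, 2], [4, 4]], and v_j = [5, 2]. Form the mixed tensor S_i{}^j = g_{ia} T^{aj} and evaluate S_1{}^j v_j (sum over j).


Step 1: lower the first index. For a diagonal metric, g_{ia} T^{aj} = g_{ii} T^{ij} (no sum on i).
g_{11} = 3
S_1{}^1 = 3 * T^{11} = 3 * 5 = 15
S_1{}^2 = 3 * T^{12} = 3 * 2 = 6
Step 2: contract S_1{}^j with v_j.
S_1{}^1 * v_1 = 15 * 5 = 75
S_1{}^2 * v_2 = 6 * 2 = 12
Result = 75 + 12 = 87

87


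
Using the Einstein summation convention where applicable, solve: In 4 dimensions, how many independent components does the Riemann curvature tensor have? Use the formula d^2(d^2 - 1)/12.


The Riemann tensor in d dimensions has d^2(d^2 - 1)/12 independent components.
d = 4, so d^2 = 16
d^2 - 1 = 15
d^2(d^2 - 1) = 16 * 15 = 240
Divide by 12: 240 / 12 = 20

20


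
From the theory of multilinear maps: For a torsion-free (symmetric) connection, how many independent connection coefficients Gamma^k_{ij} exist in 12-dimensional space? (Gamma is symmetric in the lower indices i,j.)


Christoffel symbols Gamma^k_{ij} are symmetric in i,j, so there are d * d(d+1)/2 independent symbols.
d = 12
d(d+1)/2 = 12 * 13 / 2 = 78
Total = 12 * 78 = 936

936


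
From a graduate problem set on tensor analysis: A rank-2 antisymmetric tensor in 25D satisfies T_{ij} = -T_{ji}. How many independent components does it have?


An antisymmetric rank-2 tensor satisfies A_{ij} = -A_{ji}, so diagonal entries are zero.
The independent components are the upper-triangular entries: C(n, 2) = n(n-1)/2.
n = 25
C(25, 2) = 25 * 24 / 2 = 600 / 2 = 300

300


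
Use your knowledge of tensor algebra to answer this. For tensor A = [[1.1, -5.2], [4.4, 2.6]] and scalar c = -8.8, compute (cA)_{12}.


Scalar multiplication: (cA)_{ij} = c * A_{ij}.
c = -8.8
A_{12} = -5.2
(cA)_{12} = -8.8 * -5.2 = 45.76

45.76


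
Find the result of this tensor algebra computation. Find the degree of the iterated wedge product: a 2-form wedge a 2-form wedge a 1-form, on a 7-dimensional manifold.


The degree of a wedge product is the sum of the degrees of the individual forms.
Degrees: 2, 2, 1
Total degree = 2 + 2 + 1 = 5

5


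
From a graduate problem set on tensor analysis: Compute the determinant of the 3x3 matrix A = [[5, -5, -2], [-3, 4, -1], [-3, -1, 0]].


Expanding along the first row, det(A) = a11*M_11 - a12*M_12 + a13*M_13, where M_1j is the (1,j) minor.
Minor M_11 = 4*0 - -1*-1 = -1
Minor M_12 = -3*0 - -1*-3 = -3
Minor M_13 = -3*-1 - 4*-3 = 15
det = 5*(-1) - -5*(-3) + -2*(15)
    = -5 - 15 + -30
    = -50

-50


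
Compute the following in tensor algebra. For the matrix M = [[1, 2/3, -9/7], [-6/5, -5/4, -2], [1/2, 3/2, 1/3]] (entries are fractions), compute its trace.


The trace is the sum of diagonal entries.
Diagonal: M[1,1] = 1, M[2,2] = -5/4, M[3,3] = 1/3
Tr(M) = 1 + -5/4 + 1/3
Computing step by step:
After adding M[1,1]: 1
After adding M[2,2]: -1/4
After adding M[3,3]: 1/12
Tr(M) = 1/12

1/12


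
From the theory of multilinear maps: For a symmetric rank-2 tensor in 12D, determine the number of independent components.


A symmetric rank-2 tensor in d dimensions has d(d+1)/2 independent components.
d = 12
d(d+1)/2 = 12 * 13 / 2 = 156 / 2 = 78

78


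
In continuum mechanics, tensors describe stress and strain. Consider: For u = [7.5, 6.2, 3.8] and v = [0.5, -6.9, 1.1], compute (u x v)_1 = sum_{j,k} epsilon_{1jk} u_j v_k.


(u x v)_1 = sum_{j,k} epsilon_{1jk} u_j v_k. Only permutations of (1,2,3) contribute; the two non-zero terms are:
eps_{123} u_2 v_3 = 1 * 6.2 * 1.1 = 6.82
eps_{132} u_3 v_2 = -1 * 3.8 * -6.9 = 26.22
(u x v)_1 = 33.04

33.04


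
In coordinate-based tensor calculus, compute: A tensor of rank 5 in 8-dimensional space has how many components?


The number of components of a rank-r tensor in d dimensions is d^r.
Here d = 8 and r = 5.
8^5 = 32768

32768


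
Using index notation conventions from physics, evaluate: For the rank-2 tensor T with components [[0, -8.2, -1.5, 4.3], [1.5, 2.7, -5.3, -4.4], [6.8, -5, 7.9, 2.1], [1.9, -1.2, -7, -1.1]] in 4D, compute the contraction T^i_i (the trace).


The contraction (trace) of a rank-2 tensor is the sum of its diagonal elements.
Diagonal entries: A[1,1] = 0, A[2,2] = 2.7, A[3,3] = 7.9, A[4,4] = -1.1
Tr(A) = 0 + 2.7 + 7.9 + -1.1 = 9.5

9.5


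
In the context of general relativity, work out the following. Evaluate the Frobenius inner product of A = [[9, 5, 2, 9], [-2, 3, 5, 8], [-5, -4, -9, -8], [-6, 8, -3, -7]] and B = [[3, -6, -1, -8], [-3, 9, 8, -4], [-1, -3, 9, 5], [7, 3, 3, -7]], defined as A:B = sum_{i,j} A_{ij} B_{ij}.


A:B = sum over all i,j of A_{ij} * B_{ij}.
Row 1: 9*3=27, 5*-6=-30, 2*-1=-2, 9*-8=-72 => row sum = -77
Row 2: -2*-3=6, 3*9=27, 5*8=40, 8*-4=-32 => row sum = 41
Row 3: -5*-1=5, -4*-3=12, -9*9=-81, -8*5=-40 => row sum = -104
Row 4: -6*7=-42, 8*3=24, -3*3=-9, -7*-7=49 => row sum = 22
Total = -77 + 41 + -104 + 22 = -118

-118


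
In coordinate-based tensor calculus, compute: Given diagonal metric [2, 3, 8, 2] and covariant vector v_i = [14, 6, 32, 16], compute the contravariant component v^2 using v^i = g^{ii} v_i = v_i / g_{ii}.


To raise an index with a diagonal metric: v^i = v_i / g_{ii}.
For index 2: v_2 = 6, g_{22} = 3
v^2 = 6 / 3 = 2

2


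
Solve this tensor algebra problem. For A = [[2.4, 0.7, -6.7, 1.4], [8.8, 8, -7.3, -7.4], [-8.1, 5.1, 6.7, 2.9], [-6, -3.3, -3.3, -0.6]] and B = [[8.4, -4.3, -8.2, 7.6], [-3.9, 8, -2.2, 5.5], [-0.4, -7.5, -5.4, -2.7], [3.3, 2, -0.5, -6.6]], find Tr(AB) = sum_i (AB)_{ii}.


Tr(AB) = sum_i (AB)_{ii} where (AB)_{ii} = sum_k A_{ik} B_{ki}.
(AB)_{11} = 2.4*8.4 + 0.7*-3.9 + -6.7*-0.4 + 1.4*3.3 = 24.73
(AB)_{22} = 8.8*-4.3 + 8*8 + -7.3*-7.5 + -7.4*2 = 66.11
(AB)_{33} = -8.1*-8.2 + 5.1*-2.2 + 6.7*-5.4 + 2.9*-0.5 = 17.57
(AB)_{44} = -6*7.6 + -3.3*5.5 + -3.3*-2.7 + -0.6*-6.6 = -50.88
Tr(AB) = 24.73 + 66.11 + 17.57 + -50.88 = 57.53

57.53


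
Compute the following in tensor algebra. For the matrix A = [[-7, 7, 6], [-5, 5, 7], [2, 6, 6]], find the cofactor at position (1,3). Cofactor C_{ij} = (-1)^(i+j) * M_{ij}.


To find cofactor C_{13}, delete row 1 and column 3.
The resulting 2x2 submatrix is: [[-5, 5], [2, 6]]
Minor M_{13} = -5*6 - 5*2
  = -30 - 10 = -40
Sign = (-1)^(1+3) = (-1)^4 = 1
Cofactor C_{13} = 1 * -40 = -40

-40


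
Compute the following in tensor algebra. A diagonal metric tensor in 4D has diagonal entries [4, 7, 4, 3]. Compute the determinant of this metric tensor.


For a diagonal metric, the determinant is the product of diagonal entries.
Diagonal entries: 4, 7, 4, 3
det(g) = 4 * 7 * 4 * 3 = 336

336


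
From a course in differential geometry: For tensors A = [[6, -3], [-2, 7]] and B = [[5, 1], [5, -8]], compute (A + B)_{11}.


Tensor addition is component-wise: (A + B)_{ij} = A_{ij} + B_{ij}.
A_{11} = 6
B_{11} = 5
(A + B)_{11} = 6 + 5 = 11

11


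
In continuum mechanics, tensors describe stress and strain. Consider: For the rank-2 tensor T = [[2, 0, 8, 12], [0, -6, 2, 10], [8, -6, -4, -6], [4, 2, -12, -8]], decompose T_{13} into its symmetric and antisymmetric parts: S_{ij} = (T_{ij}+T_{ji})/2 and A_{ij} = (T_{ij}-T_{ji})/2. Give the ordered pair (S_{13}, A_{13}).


T_{13} = 8
T_{31} = 8
S_{13} = (8 + 8)/2 = 16/2 = 8
A_{13} = (8 - 8)/2 = 0/2 = 0
Check: S + A = 8 + 0 = 8 = T_{13}.

(8, 0)


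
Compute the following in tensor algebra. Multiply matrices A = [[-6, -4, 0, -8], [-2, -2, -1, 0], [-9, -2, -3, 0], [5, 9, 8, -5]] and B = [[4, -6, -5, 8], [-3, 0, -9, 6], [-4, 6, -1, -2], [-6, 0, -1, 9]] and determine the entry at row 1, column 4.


(AB)_{ij} = sum_k A_{ik} B_{kj}.
For i=1, j=4:
A_{11} * B_{14} = -6 * 8 = -48
A_{12} * B_{24} = -4 * 6 = -24
A_{13} * B_{34} = 0 * -2 = 0
A_{14} * B_{44} = -8 * 9 = -72
Sum = -48 + -24 + 0 + -72 = -144

-144


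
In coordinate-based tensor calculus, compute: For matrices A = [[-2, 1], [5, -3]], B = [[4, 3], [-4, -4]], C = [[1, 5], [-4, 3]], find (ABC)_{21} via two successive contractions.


(ABC)_{21} = sum_m (AB)_{2m} C_{m1}. First compute row 2 of AB.
(AB)_{21} = 5*4 + -3*-4 = 32
(AB)_{22} = 5*3 + -3*-4 = 27
Now contract with column 1 of C:
(AB)_{21} * C_{11} = 32 * 1 = 32
(AB)_{22} * C_{21} = 27 * -4 = -108
(ABC)_{21} = 32 + -108 = -76

-76


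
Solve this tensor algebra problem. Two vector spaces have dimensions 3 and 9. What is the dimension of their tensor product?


The dimension of a tensor product is the product of dimensions.
dim(V) = 3, dim(W) = 9
dim(V (x) W) = 3 * 9 = 27

27


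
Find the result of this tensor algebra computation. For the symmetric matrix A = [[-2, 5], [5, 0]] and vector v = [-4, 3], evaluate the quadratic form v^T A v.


First compute Av:
(Av)_1 = -2*-4 + 5*3 = 23
(Av)_2 = 5*-4 + 0*3 = -20
Av = [23, -20]
Then v^T (Av) = -4*23 + 3*-20
= -92 + -60 = -152

-152


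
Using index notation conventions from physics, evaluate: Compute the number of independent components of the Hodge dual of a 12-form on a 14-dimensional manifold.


The Hodge dual of a p-form on an n-dimensional manifold is an (n-p)-form.
n = 14, p = 12, so dual degree = 14 - 12 = 2
The number of components is C(n, n-p) = C(14, 2) = 91

91


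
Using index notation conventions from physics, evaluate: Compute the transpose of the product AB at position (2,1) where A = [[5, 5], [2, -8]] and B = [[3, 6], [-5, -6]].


(AB)^T_{ij} = (AB)_{ji} = sum_k A_{jk} B_{ki}.
For i=2, j=1 we need (AB)_{12}:
A_{11} * B_{12} = 5 * 6 = 30
A_{12} * B_{22} = 5 * -6 = -30
Sum = 30 + -30 = 0

0


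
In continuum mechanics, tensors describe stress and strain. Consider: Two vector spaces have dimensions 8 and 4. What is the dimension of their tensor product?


The dimension of a tensor product is the product of dimensions.
dim(V) = 8, dim(W) = 4
dim(V (x) W) = 8 * 4 = 32

32


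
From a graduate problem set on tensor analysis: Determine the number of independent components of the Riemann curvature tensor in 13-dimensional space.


The Riemann tensor in d dimensions has d^2(d^2 - 1)/12 independent components.
d = 13, so d^2 = 169
d^2 - 1 = 168
d^2(d^2 - 1) = 169 * 168 = 28392
Divide by 12: 28392 / 12 = 2366

2366


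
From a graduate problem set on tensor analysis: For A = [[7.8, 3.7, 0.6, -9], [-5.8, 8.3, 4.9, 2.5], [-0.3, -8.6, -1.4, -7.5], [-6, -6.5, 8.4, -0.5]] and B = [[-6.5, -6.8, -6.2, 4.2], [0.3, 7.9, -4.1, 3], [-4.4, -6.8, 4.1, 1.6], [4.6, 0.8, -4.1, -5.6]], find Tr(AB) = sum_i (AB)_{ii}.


Tr(AB) = sum_i (AB)_{ii} where (AB)_{ii} = sum_k A_{ik} B_{ki}.
(AB)_{11} = 7.8*-6.5 + 3.7*0.3 + 0.6*-4.4 + -9*4.6 = -93.63
(AB)_{22} = -5.8*-6.8 + 8.3*7.9 + 4.9*-6.8 + 2.5*0.8 = 73.69
(AB)_{33} = -0.3*-6.2 + -8.6*-4.1 + -1.4*4.1 + -7.5*-4.1 = 62.13
(AB)_{44} = -6*4.2 + -6.5*3 + 8.4*1.6 + -0.5*-5.6 = -28.46
Tr(AB) = -93.63 + 73.69 + 62.13 + -28.46 = 13.73

13.73


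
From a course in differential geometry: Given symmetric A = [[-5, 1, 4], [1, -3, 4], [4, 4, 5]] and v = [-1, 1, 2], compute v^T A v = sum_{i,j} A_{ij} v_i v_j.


First compute Av:
(Av)_1 = -5*-1 + 1*1 + 4*2 = 14
(Av)_2 = 1*-1 + -3*1 + 4*2 = 4
(Av)_3 = 4*-1 + 4*1 + 5*2 = 10
Av = [14, 4, 10]
Then v^T (Av) = -1*14 + 1*4 + 2*10
= -14 + 4 + 20 = 10

10


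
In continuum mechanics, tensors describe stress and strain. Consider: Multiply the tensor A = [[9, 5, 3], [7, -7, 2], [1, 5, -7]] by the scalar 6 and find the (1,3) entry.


Scalar multiplication: (cA)_{ij} = c * A_{ij}.
c = 6
A_{13} = 3
(cA)_{13} = 6 * 3 = 18

18


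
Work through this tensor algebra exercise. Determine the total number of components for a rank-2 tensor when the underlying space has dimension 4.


The number of components of a rank-r tensor in d dimensions is d^r.
Here d = 4 and r = 2.
4^2 = 16

16


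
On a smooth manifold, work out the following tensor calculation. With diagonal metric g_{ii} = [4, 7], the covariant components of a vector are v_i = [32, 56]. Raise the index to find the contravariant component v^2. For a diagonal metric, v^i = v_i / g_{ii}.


To raise an index with a diagonal metric: v^i = v_i / g_{ii}.
For index 2: v_2 = 56, g_{22} = 7
v^2 = 56 / 7 = 8

8


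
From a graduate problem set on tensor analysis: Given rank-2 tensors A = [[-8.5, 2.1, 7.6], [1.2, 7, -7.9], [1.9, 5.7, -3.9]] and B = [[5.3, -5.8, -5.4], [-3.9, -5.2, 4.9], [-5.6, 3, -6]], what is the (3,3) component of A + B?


Tensor addition is component-wise: (A + B)_{ij} = A_{ij} + B_{ij}.
A_{33} = -3.9
B_{33} = -6
(A + B)_{33} = -3.9 + -6 = -9.9

-9.9


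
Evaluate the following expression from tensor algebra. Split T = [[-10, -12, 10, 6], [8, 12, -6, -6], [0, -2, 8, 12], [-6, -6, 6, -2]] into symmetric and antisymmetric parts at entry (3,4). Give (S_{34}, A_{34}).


T_{34} = 12
T_{43} = 6
S_{34} = (12 + 6)/2 = 18/2 = 9
A_{34} = (12 - 6)/2 = 6/2 = 3
Check: S + A = 9 + 3 = 12 = T_{34}.

(9, 3)


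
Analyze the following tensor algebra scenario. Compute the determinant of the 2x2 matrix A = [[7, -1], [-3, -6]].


For a 2x2 matrix [[a, b], [c, d]], det = a*d - b*c.
a = 7, b = -1, c = -3, d = -6
a*d = 7 * -6 = -42
b*c = -1 * -3 = 3
det = -42 - 3 = -45

-45


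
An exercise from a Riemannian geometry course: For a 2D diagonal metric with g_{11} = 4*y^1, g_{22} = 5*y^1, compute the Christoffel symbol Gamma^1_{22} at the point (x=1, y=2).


For a diagonal metric, Gamma^k_{ij} = (1/2) g^{kk} (dg_{ik}/dx_j + dg_{jk}/dx_i - dg_{ij}/dx_k).
The metric is diagonal, so g_{ab} = 0 for a != b.
At the given point: g_{11} = 8, g_{22} = 10
g^{11} = 1/8
dg_{21}/dx_2 = 0 (off-diagonal)
dg_{21}/dx_2 = 0 (off-diagonal)
dg_{22}/dx_1 = dg_{22}/dx_1 = 0
Numerator = 0 + 0 - 0 = 0
Gamma^1_{22} = 0 / (2 * 8) = 0

0


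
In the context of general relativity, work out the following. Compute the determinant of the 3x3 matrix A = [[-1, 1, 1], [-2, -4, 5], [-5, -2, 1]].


Expanding along the first row, det(A) = a11*M_11 - a12*M_12 + a13*M_13, where M_1j is the (1,j) minor.
Minor M_11 = -4*1 - 5*-2 = 6
Minor M_12 = -2*1 - 5*-5 = 23
Minor M_13 = -2*-2 - -4*-5 = -16
det = -1*(6) - 1*(23) + 1*(-16)
    = -6 - 23 + -16
    = -45

-45


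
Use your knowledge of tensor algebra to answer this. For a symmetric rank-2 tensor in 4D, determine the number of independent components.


A symmetric rank-2 tensor in d dimensions has d(d+1)/2 independent components.
d = 4
d(d+1)/2 = 4 * 5 / 2 = 20 / 2 = 10

10


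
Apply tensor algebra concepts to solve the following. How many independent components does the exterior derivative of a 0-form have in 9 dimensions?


The exterior derivative of a p-form is a (p+1)-form.
Its number of independent components is C(n, p+1).
n = 9, p+1 = 1
C(9, 1) = 9

9


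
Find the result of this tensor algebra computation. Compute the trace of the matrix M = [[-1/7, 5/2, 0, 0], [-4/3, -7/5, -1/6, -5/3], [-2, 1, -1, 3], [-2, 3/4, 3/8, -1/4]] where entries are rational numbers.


The trace is the sum of diagonal entries.
Diagonal: M[1,1] = -1/7, M[2,2] = -7/5, M[3,3] = -1, M[4,4] = -1/4
Tr(M) = -1/7 + -7/5 + -1 + -1/4
Computing step by step:
After adding M[1,1]: -1/7
After adding M[2,2]: -54/35
After adding M[3,3]: -89/35
After adding M[4,4]: -391/140
Tr(M) = -391/140

-391/140


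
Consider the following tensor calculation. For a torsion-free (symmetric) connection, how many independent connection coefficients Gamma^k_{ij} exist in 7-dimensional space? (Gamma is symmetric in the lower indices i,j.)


Christoffel symbols Gamma^k_{ij} are symmetric in i,j, so there are d * d(d+1)/2 independent symbols.
d = 7
d(d+1)/2 = 7 * 8 / 2 = 28
Total = 7 * 28 = 196

196


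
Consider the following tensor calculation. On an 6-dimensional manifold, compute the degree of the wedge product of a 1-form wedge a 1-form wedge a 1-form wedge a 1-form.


The degree of a wedge product is the sum of the degrees of the individual forms.
Degrees: 1, 1, 1, 1
Total degree = 1 + 1 + 1 + 1 = 4

4


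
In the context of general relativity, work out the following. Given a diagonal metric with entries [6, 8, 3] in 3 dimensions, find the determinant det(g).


For a diagonal metric, the determinant is the product of diagonal entries.
Diagonal entries: 6, 8, 3
det(g) = 6 * 8 * 3 = 144

144


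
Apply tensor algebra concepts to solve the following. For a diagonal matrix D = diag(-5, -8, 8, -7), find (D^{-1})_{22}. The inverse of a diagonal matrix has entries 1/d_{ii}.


For a diagonal matrix, the inverse has entries (D^{-1})_{ii} = 1/d_{ii}.
The diagonal entries are: d_{11} = -5, d_{22} = -8, d_{33} = 8, d_{44} = -7
We need (D^{-1})_{22} = 1/d_{22} = 1/-8 = -1/8

-1/8


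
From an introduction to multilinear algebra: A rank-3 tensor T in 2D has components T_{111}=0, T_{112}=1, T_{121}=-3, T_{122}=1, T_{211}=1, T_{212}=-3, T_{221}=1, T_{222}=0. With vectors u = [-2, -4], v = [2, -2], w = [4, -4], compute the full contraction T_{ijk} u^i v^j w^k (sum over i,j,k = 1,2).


S = sum over i,j,k of T_{ijk} u_i v_j w_k. Expanding all 8 terms:
T_{111}*u_1*v_1*w_1 = 0*-2*2*4 = 0  (running total: 0)
T_{112}*u_1*v_1*w_2 = 1*-2*2*-4 = 16  (running total: 16)
T_{121}*u_1*v_2*w_1 = -3*-2*-2*4 = -48  (running total: -32)
T_{122}*u_1*v_2*w_2 = 1*-2*-2*-4 = -16  (running total: -48)
T_{211}*u_2*v_1*w_1 = 1*-4*2*4 = -32  (running total: -80)
T_{212}*u_2*v_1*w_2 = -3*-4*2*-4 = -96  (running total: -176)
T_{221}*u_2*v_2*w_1 = 1*-4*-2*4 = 32  (running total: -144)
T_{222}*u_2*v_2*w_2 = 0*-4*-2*-4 = 0  (running total: -144)
S = -144

-144


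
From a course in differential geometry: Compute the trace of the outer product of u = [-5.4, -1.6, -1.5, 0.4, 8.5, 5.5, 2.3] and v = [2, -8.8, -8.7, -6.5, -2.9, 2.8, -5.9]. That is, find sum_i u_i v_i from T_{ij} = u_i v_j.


The outer product gives T_{ij} = u_i v_j.
The trace (contraction) is Tr(T) = sum_i T_{ii} = sum_i u_i v_i.
Diagonal entries:
T_{11} = u_1 * v_1 = -5.4 * 2 = -10.8
T_{22} = u_2 * v_2 = -1.6 * -8.8 = 14.08
T_{33} = u_3 * v_3 = -1.5 * -8.7 = 13.05
T_{44} = u_4 * v_4 = 0.4 * -6.5 = -2.6
T_{55} = u_5 * v_5 = 8.5 * -2.9 = -24.65
T_{66} = u_6 * v_6 = 5.5 * 2.8 = 15.4
T_{77} = u_7 * v_7 = 2.3 * -5.9 = -13.57
Tr(T) = -10.8 + 14.08 + 13.05 + -2.6 + -24.65 + 15.4 + -13.57 = -9.09

-9.09


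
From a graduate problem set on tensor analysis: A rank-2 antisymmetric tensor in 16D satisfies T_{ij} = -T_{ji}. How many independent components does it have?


An antisymmetric rank-2 tensor satisfies A_{ij} = -A_{ji}, so diagonal entries are zero.
The independent components are the upper-triangular entries: C(n, 2) = n(n-1)/2.
n = 16
C(16, 2) = 16 * 15 / 2 = 240 / 2 = 120

120


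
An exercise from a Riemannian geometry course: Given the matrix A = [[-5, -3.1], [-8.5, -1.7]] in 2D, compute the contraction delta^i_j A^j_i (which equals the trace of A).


The contraction (trace) of a rank-2 tensor is the sum of its diagonal elements.
Diagonal entries: A[1,1] = -5, A[2,2] = -1.7
Tr(A) = -5 + -1.7 = -6.7

-6.7


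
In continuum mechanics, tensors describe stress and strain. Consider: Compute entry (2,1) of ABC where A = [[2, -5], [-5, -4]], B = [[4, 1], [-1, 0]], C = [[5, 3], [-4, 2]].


(ABC)_{21} = sum_m (AB)_{2m} C_{m1}. First compute row 2 of AB.
(AB)_{21} = -5*4 + -4*-1 = -16
(AB)_{22} = -5*1 + -4*0 = -5
Now contract with column 1 of C:
(AB)_{21} * C_{11} = -16 * 5 = -80
(AB)_{22} * C_{21} = -5 * -4 = 20
(ABC)_{21} = -80 + 20 = -60

-60


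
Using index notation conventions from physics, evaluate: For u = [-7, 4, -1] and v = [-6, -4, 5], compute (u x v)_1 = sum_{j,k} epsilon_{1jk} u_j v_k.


(u x v)_1 = sum_{j,k} epsilon_{1jk} u_j v_k. Only permutations of (1,2,3) contribute; the two non-zero terms are:
eps_{123} u_2 v_3 = 1 * 4 * 5 = 20
eps_{132} u_3 v_2 = -1 * -1 * -4 = -4
(u x v)_1 = 16

16


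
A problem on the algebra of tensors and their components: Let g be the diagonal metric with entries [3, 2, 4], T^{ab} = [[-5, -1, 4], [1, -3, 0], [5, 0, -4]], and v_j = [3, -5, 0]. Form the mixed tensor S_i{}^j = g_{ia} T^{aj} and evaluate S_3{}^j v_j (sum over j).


Step 1: lower the first index. For a diagonal metric, g_{ia} T^{aj} = g_{ii} T^{ij} (no sum on i).
g_{33} = 4
S_3{}^1 = 4 * T^{31} = 4 * 5 = 20
S_3{}^2 = 4 * T^{32} = 4 * 0 = 0
S_3{}^3 = 4 * T^{33} = 4 * -4 = -16
Step 2: contract S_3{}^j with v_j.
S_3{}^1 * v_1 = 20 * 3 = 60
S_3{}^2 * v_2 = 0 * -5 = 0
S_3{}^3 * v_3 = -16 * 0 = 0
Result = 60 + 0 + 0 = 60

60


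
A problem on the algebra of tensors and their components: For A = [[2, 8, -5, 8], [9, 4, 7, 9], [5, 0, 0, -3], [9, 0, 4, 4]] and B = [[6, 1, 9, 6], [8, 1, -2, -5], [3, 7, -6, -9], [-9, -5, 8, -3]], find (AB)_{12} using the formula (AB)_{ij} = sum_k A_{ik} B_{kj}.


(AB)_{ij} = sum_k A_{ik} B_{kj}.
For i=1, j=2:
A_{11} * B_{12} = 2 * 1 = 2
A_{12} * B_{22} = 8 * 1 = 8
A_{13} * B_{32} = -5 * 7 = -35
A_{14} * B_{42} = 8 * -5 = -40
Sum = 2 + 8 + -35 + -40 = -65

-65


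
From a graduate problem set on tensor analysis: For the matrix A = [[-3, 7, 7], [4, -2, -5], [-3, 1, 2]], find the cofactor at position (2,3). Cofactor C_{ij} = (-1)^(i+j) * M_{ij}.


To find cofactor C_{23}, delete row 2 and column 3.
The resulting 2x2 submatrix is: [[-3, 7], [-3, 1]]
Minor M_{23} = -3*1 - 7*-3
  = -3 - -21 = 18
Sign = (-1)^(2+3) = (-1)^5 = -1
Cofactor C_{23} = -1 * 18 = -18

-18


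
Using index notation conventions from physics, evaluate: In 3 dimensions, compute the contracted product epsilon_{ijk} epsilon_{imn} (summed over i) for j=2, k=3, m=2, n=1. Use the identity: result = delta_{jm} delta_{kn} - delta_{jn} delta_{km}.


Using the identity: epsilon_{ijk} epsilon_{imn} = delta_{jm} delta_{kn} - delta_{jn} delta_{km}.
delta_{22} = 1
delta_{31} = 0
delta_{21} = 0
delta_{32} = 0
Result = 1 * 0 - 0 * 0 = 0 - 0 = 0

0


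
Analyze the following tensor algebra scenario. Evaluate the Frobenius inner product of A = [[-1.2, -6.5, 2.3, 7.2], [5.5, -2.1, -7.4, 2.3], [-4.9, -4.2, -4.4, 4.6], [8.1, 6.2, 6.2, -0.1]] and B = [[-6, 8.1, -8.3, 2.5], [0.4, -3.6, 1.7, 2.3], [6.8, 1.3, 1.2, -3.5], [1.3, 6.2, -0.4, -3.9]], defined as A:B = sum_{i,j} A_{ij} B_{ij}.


A:B = sum over all i,j of A_{ij} * B_{ij}.
Row 1: -1.2*-6=7.2, -6.5*8.1=-52.65, 2.3*-8.3=-19.09, 7.2*2.5=18 => row sum = -46.54
Row 2: 5.5*0.4=2.2, -2.1*-3.6=7.56, -7.4*1.7=-12.58, 2.3*2.3=5.29 => row sum = 2.47
Row 3: -4.9*6.8=-33.32, -4.2*1.3=-5.46, -4.4*1.2=-5.28, 4.6*-3.5=-16.1 => row sum = -60.16
Row 4: 8.1*1.3=10.53, 6.2*6.2=38.44, 6.2*-0.4=-2.48, -0.1*-3.9=0.39 => row sum = 46.88
Total = -46.54 + 2.47 + -60.16 + 46.88 = -57.35

-57.35


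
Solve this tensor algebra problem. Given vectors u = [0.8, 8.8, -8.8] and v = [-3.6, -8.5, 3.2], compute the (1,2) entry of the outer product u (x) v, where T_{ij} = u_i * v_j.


The outer product entry T_{ij} = u_i * v_j.
We need i=1, j=2.
u_1 = 0.8, v_2 = -8.5
T_{1,2} = 0.8 * -8.5 = -6.8

-6.8


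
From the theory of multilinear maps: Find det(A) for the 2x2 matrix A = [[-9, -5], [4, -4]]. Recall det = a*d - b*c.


For a 2x2 matrix [[a, b], [c, d]], det = a*d - b*c.
a = -9, b = -5, c = 4, d = -4
a*d = -9 * -4 = 36
b*c = -5 * 4 = -20
det = 36 - -20 = 56

56


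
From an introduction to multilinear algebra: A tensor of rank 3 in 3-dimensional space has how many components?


The number of components of a rank-r tensor in d dimensions is d^r.
Here d = 3 and r = 3.
3^3 = 27

27


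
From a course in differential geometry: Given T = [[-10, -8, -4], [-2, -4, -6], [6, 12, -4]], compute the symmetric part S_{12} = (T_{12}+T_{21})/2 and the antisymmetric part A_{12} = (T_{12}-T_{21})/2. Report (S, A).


T_{12} = -8
T_{21} = -2
S_{12} = (-8 + -2)/2 = -10/2 = -5
A_{12} = (-8 - -2)/2 = -6/2 = -3
Check: S + A = -5 + -3 = -8 = T_{12}.

(-5, -3)


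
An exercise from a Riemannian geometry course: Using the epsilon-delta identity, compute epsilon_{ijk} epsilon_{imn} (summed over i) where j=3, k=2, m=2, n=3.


Using the identity: epsilon_{ijk} epsilon_{imn} = delta_{jm} delta_{kn} - delta_{jn} delta_{km}.
delta_{32} = 0
delta_{23} = 0
delta_{33} = 1
delta_{22} = 1
Result = 0 * 0 - 1 * 1 = 0 - 1 = -1

-1


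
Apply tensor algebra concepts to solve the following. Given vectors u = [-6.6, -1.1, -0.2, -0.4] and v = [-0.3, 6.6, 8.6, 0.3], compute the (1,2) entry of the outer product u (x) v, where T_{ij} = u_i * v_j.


The outer product entry T_{ij} = u_i * v_j.
We need i=1, j=2.
u_1 = -6.6, v_2 = 6.6
T_{1,2} = -6.6 * 6.6 = -43.56

-43.56


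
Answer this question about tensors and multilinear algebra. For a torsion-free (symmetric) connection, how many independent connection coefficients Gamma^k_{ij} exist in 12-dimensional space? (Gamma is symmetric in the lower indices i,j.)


Christoffel symbols Gamma^k_{ij} are symmetric in i,j, so there are d * d(d+1)/2 independent symbols.
d = 12
d(d+1)/2 = 12 * 13 / 2 = 78
Total = 12 * 78 = 936

936


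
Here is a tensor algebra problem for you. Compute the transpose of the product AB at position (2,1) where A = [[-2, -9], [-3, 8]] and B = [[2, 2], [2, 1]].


(AB)^T_{ij} = (AB)_{ji} = sum_k A_{jk} B_{ki}.
For i=2, j=1 we need (AB)_{12}:
A_{11} * B_{12} = -2 * 2 = -4
A_{12} * B_{22} = -9 * 1 = -9
Sum = -4 + -9 = -13

-13


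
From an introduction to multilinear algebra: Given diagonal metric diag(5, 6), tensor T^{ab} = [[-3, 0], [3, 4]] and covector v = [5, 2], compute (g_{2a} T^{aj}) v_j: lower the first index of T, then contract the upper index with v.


Step 1: lower the first index. For a diagonal metric, g_{ia} T^{aj} = g_{ii} T^{ij} (no sum on i).
g_{22} = 6
S_2{}^1 = 6 * T^{21} = 6 * 3 = 18
S_2{}^2 = 6 * T^{22} = 6 * 4 = 24
Step 2: contract S_2{}^j with v_j.
S_2{}^1 * v_1 = 18 * 5 = 90
S_2{}^2 * v_2 = 24 * 2 = 48
Result = 90 + 48 = 138

138


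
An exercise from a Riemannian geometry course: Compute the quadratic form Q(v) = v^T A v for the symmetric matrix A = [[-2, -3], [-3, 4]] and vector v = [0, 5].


First compute Av:
(Av)_1 = -2*0 + -3*5 = -15
(Av)_2 = -3*0 + 4*5 = 20
Av = [-15, 20]
Then v^T (Av) = 0*-15 + 5*20
= 0 + 100 = 100

100


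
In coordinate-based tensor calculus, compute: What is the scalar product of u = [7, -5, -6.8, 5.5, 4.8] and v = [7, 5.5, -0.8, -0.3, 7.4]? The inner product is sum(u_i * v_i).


The inner product u . v = sum of u_i * v_i.
Term-by-term: 7 * 7, -5 * 5.5, -6.8 * -0.8, 5.5 * -0.3, 4.8 * 7.4
Products: 49, -27.5, 5.44, -1.65, 35.52
Sum = 49 + -27.5 + 5.44 + -1.65 + 35.52 = 60.81

60.81


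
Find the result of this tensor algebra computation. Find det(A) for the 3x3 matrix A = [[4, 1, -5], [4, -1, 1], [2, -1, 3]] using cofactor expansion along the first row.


Expanding along the first row, det(A) = a11*M_11 - a12*M_12 + a13*M_13, where M_1j is the (1,j) minor.
Minor M_11 = -1*3 - 1*-1 = -2
Minor M_12 = 4*3 - 1*2 = 10
Minor M_13 = 4*-1 - -1*2 = -2
det = 4*(-2) - 1*(10) + -5*(-2)
    = -8 - 10 + 10
    = -8

-8


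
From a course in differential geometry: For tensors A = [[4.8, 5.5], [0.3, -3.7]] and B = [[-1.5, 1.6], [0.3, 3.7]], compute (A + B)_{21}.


Tensor addition is component-wise: (A + B)_{ij} = A_{ij} + B_{ij}.
A_{21} = 0.3
B_{21} = 0.3
(A + B)_{21} = 0.3 + 0.3 = 0.6

0.6


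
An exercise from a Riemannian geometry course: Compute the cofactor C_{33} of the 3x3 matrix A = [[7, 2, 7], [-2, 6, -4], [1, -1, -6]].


To find cofactor C_{33}, delete row 3 and column 3.
The resulting 2x2 submatrix is: [[7, 2], [-2, 6]]
Minor M_{33} = 7*6 - 2*-2
  = 42 - -4 = 46
Sign = (-1)^(3+3) = (-1)^6 = 1
Cofactor C_{33} = 1 * 46 = 46

46


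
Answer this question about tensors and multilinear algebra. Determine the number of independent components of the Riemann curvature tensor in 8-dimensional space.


The Riemann tensor in d dimensions has d^2(d^2 - 1)/12 independent components.
d = 8, so d^2 = 64
d^2 - 1 = 63
d^2(d^2 - 1) = 64 * 63 = 4032
Divide by 12: 4032 / 12 = 336

336


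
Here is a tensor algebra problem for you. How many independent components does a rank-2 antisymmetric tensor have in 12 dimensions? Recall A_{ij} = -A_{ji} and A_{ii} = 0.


An antisymmetric rank-2 tensor satisfies A_{ij} = -A_{ji}, so diagonal entries are zero.
The independent components are the upper-triangular entries: C(n, 2) = n(n-1)/2.
n = 12
C(12, 2) = 12 * 11 / 2 = 132 / 2 = 66

66


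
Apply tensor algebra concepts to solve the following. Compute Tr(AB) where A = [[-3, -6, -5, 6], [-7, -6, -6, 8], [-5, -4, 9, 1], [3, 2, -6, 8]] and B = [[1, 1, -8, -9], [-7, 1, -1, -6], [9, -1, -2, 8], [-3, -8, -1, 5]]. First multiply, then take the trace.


Tr(AB) = sum_i (AB)_{ii} where (AB)_{ii} = sum_k A_{ik} B_{ki}.
(AB)_{11} = -3*1 + -6*-7 + -5*9 + 6*-3 = -24
(AB)_{22} = -7*1 + -6*1 + -6*-1 + 8*-8 = -71
(AB)_{33} = -5*-8 + -4*-1 + 9*-2 + 1*-1 = 25
(AB)_{44} = 3*-9 + 2*-6 + -6*8 + 8*5 = -47
Tr(AB) = -24 + -71 + 25 + -47 = -117

-117


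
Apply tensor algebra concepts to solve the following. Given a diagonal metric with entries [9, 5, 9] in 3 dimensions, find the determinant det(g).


For a diagonal metric, the determinant is the product of diagonal entries.
Diagonal entries: 9, 5, 9
det(g) = 9 * 5 * 9 = 405

405


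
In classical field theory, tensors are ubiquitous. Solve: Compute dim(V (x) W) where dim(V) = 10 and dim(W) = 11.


The dimension of a tensor product is the product of dimensions.
dim(V) = 10, dim(W) = 11
dim(V (x) W) = 10 * 11 = 110

110


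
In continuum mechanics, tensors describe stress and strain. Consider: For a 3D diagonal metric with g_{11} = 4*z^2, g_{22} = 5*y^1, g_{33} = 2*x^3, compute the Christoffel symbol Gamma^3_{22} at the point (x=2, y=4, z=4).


For a diagonal metric, Gamma^k_{ij} = (1/2) g^{kk} (dg_{ik}/dx_j + dg_{jk}/dx_i - dg_{ij}/dx_k).
The metric is diagonal, so g_{ab} = 0 for a != b.
At the given point: g_{11} = 64, g_{22} = 20, g_{33} = 16
g^{33} = 1/16
dg_{23}/dx_2 = 0 (off-diagonal)
dg_{23}/dx_2 = 0 (off-diagonal)
dg_{22}/dx_3 = dg_{22}/dx_3 = 0
Numerator = 0 + 0 - 0 = 0
Gamma^3_{22} = 0 / (2 * 16) = 0

0


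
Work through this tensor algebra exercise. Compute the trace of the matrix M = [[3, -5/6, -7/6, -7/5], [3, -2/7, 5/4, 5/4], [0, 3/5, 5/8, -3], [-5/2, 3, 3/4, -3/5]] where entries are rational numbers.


The trace is the sum of diagonal entries.
Diagonal: M[1,1] = 3, M[2,2] = -2/7, M[3,3] = 5/8, M[4,4] = -3/5
Tr(M) = 3 + -2/7 + 5/8 + -3/5
Computing step by step:
After adding M[1,1]: 3
After adding M[2,2]: 19/7
After adding M[3,3]: 187/56
After adding M[4,4]: 767/280
Tr(M) = 767/280

767/280


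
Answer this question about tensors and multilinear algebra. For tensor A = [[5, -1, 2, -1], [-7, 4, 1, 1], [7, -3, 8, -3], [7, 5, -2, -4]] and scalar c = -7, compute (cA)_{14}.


Scalar multiplication: (cA)_{ij} = c * A_{ij}.
c = -7
A_{14} = -1
(cA)_{14} = -7 * -1 = 7

7


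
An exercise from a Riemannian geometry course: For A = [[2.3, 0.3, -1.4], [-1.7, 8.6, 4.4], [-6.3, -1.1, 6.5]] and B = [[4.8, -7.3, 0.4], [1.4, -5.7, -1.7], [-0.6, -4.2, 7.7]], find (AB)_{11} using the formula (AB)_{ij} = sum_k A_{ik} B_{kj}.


(AB)_{ij} = sum_k A_{ik} B_{kj}.
For i=1, j=1:
A_{11} * B_{11} = 2.3 * 4.8 = 11.04
A_{12} * B_{21} = 0.3 * 1.4 = 0.42
A_{13} * B_{31} = -1.4 * -0.6 = 0.84
Sum = 11.04 + 0.42 + 0.84 = 12.3

12.3


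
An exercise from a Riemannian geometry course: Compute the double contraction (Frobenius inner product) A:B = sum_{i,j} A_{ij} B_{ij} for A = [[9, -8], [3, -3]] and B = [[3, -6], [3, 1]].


A:B = sum over all i,j of A_{ij} * B_{ij}.
Row 1: 9*3=27, -8*-6=48 => row sum = 75
Row 2: 3*3=9, -3*1=-3 => row sum = 6
Total = 75 + 6 = 81

81


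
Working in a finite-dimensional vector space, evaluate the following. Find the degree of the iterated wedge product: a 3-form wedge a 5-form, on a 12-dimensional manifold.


The degree of a wedge product is the sum of the degrees of the individual forms.
Degrees: 3, 5
Total degree = 3 + 5 = 8

8


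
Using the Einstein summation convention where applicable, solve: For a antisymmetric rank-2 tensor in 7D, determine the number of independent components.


A antisymmetric rank-2 tensor in d dimensions has d(d-1)/2 independent components.
d = 7
d(d-1)/2 = 7 * 6 / 2 = 42 / 2 = 21

21


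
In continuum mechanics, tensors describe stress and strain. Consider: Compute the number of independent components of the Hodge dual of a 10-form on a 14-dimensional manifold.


The Hodge dual of a p-form on an n-dimensional manifold is an (n-p)-form.
n = 14, p = 10, so dual degree = 14 - 10 = 4
The number of components is C(n, n-p) = C(14, 4) = 1001

1001


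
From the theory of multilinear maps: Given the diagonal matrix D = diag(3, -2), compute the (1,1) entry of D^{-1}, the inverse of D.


For a diagonal matrix, the inverse has entries (D^{-1})_{ii} = 1/d_{ii}.
The diagonal entries are: d_{11} = 3, d_{22} = -2
We need (D^{-1})_{11} = 1/d_{11} = 1/3 = 1/3

1/3


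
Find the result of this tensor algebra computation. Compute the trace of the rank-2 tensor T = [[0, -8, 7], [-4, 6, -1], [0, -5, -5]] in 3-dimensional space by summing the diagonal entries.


The contraction (trace) of a rank-2 tensor is the sum of its diagonal elements.
Diagonal entries: A[1,1] = 0, A[2,2] = 6, A[3,3] = -5
Tr(A) = 0 + 6 + -5 = 1

1


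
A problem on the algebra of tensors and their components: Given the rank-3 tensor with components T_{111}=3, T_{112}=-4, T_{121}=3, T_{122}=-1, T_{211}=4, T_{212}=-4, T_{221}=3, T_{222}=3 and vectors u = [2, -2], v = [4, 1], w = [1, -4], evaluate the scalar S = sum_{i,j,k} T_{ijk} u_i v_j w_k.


S = sum over i,j,k of T_{ijk} u_i v_j w_k. Expanding all 8 terms:
T_{111}*u_1*v_1*w_1 = 3*2*4*1 = 24  (running total: 24)
T_{112}*u_1*v_1*w_2 = -4*2*4*-4 = 128  (running total: 152)
T_{121}*u_1*v_2*w_1 = 3*2*1*1 = 6  (running total: 158)
T_{122}*u_1*v_2*w_2 = -1*2*1*-4 = 8  (running total: 166)
T_{211}*u_2*v_1*w_1 = 4*-2*4*1 = -32  (running total: 134)
T_{212}*u_2*v_1*w_2 = -4*-2*4*-4 = -128  (running total: 6)
T_{221}*u_2*v_2*w_1 = 3*-2*1*1 = -6  (running total: 0)
T_{222}*u_2*v_2*w_2 = 3*-2*1*-4 = 24  (running total: 24)
S = 24

24


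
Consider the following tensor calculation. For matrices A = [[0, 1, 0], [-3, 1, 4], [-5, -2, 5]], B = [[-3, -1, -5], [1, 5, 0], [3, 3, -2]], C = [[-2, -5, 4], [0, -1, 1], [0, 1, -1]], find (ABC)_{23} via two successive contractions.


(ABC)_{23} = sum_m (AB)_{2m} C_{m3}. First compute row 2 of AB.
(AB)_{21} = -3*-3 + 1*1 + 4*3 = 22
(AB)_{22} = -3*-1 + 1*5 + 4*3 = 20
(AB)_{23} = -3*-5 + 1*0 + 4*-2 = 7
Now contract with column 3 of C:
(AB)_{21} * C_{13} = 22 * 4 = 88
(AB)_{22} * C_{23} = 20 * 1 = 20
(AB)_{23} * C_{33} = 7 * -1 = -7
(ABC)_{23} = 88 + 20 + -7 = 101

101


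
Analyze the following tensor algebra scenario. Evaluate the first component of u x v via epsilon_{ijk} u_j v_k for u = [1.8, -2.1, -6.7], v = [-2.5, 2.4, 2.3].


(u x v)_1 = sum_{j,k} epsilon_{1jk} u_j v_k. Only permutations of (1,2,3) contribute; the two non-zero terms are:
eps_{123} u_2 v_3 = 1 * -2.1 * 2.3 = -4.83
eps_{132} u_3 v_2 = -1 * -6.7 * 2.4 = 16.08
(u x v)_1 = 11.25

11.25


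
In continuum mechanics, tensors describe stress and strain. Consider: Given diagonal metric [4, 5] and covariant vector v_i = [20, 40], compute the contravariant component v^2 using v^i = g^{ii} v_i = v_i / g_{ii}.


To raise an index with a diagonal metric: v^i = v_i / g_{ii}.
For index 2: v_2 = 40, g_{22} = 5
v^2 = 40 / 5 = 8

8


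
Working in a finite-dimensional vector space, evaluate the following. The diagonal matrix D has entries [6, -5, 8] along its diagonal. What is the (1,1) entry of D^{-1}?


For a diagonal matrix, the inverse has entries (D^{-1})_{ii} = 1/d_{ii}.
The diagonal entries are: d_{11} = 6, d_{22} = -5, d_{33} = 8
We need (D^{-1})_{11} = 1/d_{11} = 1/6 = 1/6

1/6


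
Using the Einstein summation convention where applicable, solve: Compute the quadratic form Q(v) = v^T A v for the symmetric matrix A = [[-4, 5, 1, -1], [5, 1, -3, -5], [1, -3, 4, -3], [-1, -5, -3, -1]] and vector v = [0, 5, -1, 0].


First compute Av:
(Av)_1 = -4*0 + 5*5 + 1*-1 + -1*0 = 24
(Av)_2 = 5*0 + 1*5 + -3*-1 + -5*0 = 8
(Av)_3 = 1*0 + -3*5 + 4*-1 + -3*0 = -19
(Av)_4 = -1*0 + -5*5 + -3*-1 + -1*0 = -22
Av = [24, 8, -19, -22]
Then v^T (Av) = 0*24 + 5*8 + -1*-19 + 0*-22
= 0 + 40 + 19 + 0 = 59

59


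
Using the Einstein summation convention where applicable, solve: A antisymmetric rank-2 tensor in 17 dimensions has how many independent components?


A antisymmetric rank-2 tensor in d dimensions has d(d-1)/2 independent components.
d = 17
d(d-1)/2 = 17 * 16 / 2 = 272 / 2 = 136

136
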